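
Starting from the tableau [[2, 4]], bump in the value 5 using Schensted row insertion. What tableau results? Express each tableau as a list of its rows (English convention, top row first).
[[2, 4, 5]]

5 is larger than every entry of row 1, so it is appended to row 1. The new tableau is [[2, 4, 5]].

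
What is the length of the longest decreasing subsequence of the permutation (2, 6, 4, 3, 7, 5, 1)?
4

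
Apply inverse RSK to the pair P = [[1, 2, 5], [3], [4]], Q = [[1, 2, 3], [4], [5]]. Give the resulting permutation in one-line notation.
Reverse the RSK construction: for i from n down to 1, find the cell of Q containing i, remove the entry at that cell from P, and reverse-bump it up through P; the value ejected from row 1 is w(i).

Step i=5: Q has 5 at row 3, column 1; remove 4 from row 3 of P and reverse-bump: 4 enters row 2 and ejects 3; 3 enters row 1 and ejects 2. So w(5) = 2. P is now [[1, 3, 5], [4]].
Step i=4: Q has 4 at row 2, column 1; remove 4 from row 2 of P and reverse-bump: 4 enters row 1 and ejects 3. So w(4) = 3. P is now [[1, 4, 5]].
Step i=3: Q has 3 at row 1, column 3; remove that cell from P, ejecting 5. So w(3) = 5. P is now [[1, 4]].
Step i=2: Q has 2 at row 1, column 2; remove that cell from P, ejecting 4. So w(2) = 4. P is now [[1]].
Step i=1: Q has 1 at row 1, column 1; remove that cell from P, ejecting 1. So w(1) = 1. P is now [].

So w = 1 4 5 3 2.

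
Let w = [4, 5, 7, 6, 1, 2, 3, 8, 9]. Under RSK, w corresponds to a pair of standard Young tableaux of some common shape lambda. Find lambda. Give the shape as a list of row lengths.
[5, 3, 1]

Row-insert each entry into an empty tableau.

After inserting 4: P = [[4]].
After inserting 5: P = [[4, 5]].
After inserting 7: P = [[4, 5, 7]].
After inserting 6: P = [[4, 5, 6], [7]].
After inserting 1: P = [[1, 5, 6], [4], [7]].
After inserting 2: P = [[1, 2, 6], [4, 5], [7]].
After inserting 3: P = [[1, 2, 3], [4, 5, 6], [7]].
After inserting 8: P = [[1, 2, 3, 8], [4, 5, 6], [7]].
After inserting 9: P = [[1, 2, 3, 8, 9], [4, 5, 6], [7]].

The final insertion tableau P = [[1, 2, 3, 8, 9], [4, 5, 6], [7]] has shape [5, 3, 1].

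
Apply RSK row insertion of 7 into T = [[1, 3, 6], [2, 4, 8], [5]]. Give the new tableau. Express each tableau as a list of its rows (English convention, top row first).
[[1, 3, 6, 7], [2, 4, 8], [5]]

7 is larger than every entry of row 1, so it is appended to row 1. The new tableau is [[1, 3, 6, 7], [2, 4, 8], [5]].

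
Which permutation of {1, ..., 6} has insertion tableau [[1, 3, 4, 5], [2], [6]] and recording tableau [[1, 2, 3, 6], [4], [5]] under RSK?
2 3 6 4 1 5

Reverse the RSK construction: for i from n down to 1, find the cell of Q containing i, remove the entry at that cell from P, and reverse-bump it up through P; the value ejected from row 1 is w(i).

Step i=6: Q has 6 at row 1, column 4; remove that cell from P, ejecting 5. So w(6) = 5. P is now [[1, 3, 4], [2], [6]].
Step i=5: Q has 5 at row 3, column 1; remove 6 from row 3 of P and reverse-bump: 6 enters row 2 and ejects 2; 2 enters row 1 and ejects 1. So w(5) = 1. P is now [[2, 3, 4], [6]].
Step i=4: Q has 4 at row 2, column 1; remove 6 from row 2 of P and reverse-bump: 6 enters row 1 and ejects 4. So w(4) = 4. P is now [[2, 3, 6]].
Step i=3: Q has 3 at row 1, column 3; remove that cell from P, ejecting 6. So w(3) = 6. P is now [[2, 3]].
Step i=2: Q has 2 at row 1, column 2; remove that cell from P, ejecting 3. So w(2) = 3. P is now [[2]].
Step i=1: Q has 1 at row 1, column 1; remove that cell from P, ejecting 2. So w(1) = 2. P is now [].

So w = 2 3 6 4 1 5.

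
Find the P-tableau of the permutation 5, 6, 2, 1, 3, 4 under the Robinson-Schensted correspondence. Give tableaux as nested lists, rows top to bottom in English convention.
Insert 5: appended to row 1. P = [[5]].
Insert 6: appended to row 1. P = [[5, 6]].
Insert 2: 2 bumps 5 from row 1; 5 starts row 2. P = [[2, 6], [5]].
Insert 1: 1 bumps 2 from row 1; 2 bumps 5 from row 2; 5 starts row 3. P = [[1, 6], [2], [5]].
Insert 3: 3 bumps 6 from row 1; 6 appends to row 2. P = [[1, 3], [2, 6], [5]].
Insert 4: appended to row 1. P = [[1, 3, 4], [2, 6], [5]].

So P = [[1, 3, 4], [2, 6], [5]].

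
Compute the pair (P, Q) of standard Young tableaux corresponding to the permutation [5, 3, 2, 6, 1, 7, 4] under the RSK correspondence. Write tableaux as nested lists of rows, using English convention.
Insert each entry of the permutation into P by Schensted row insertion, recording in Q the position of each new cell.

After inserting 5: P = [[5]].
After inserting 3: P = [[3], [5]].
After inserting 2: P = [[2], [3], [5]].
After inserting 6: P = [[2, 6], [3], [5]].
After inserting 1: P = [[1, 6], [2], [3], [5]].
After inserting 7: P = [[1, 6, 7], [2], [3], [5]].
After inserting 4: P = [[1, 4, 7], [2, 6], [3], [5]].

So P = [[1, 4, 7], [2, 6], [3], [5]], Q = [[1, 4, 6], [2, 7], [3], [5]].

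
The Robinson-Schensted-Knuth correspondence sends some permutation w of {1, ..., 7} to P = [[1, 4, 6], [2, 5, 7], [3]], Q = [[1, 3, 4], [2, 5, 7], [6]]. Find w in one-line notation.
3 2 5 7 4 1 6

Reverse the RSK construction: for i from n down to 1, find the cell of Q containing i, remove the entry at that cell from P, and reverse-bump it up through P; the value ejected from row 1 is w(i).

Step i=7: Q has 7 at row 2, column 3; remove 7 from row 2 of P and reverse-bump: 7 enters row 1 and ejects 6. So w(7) = 6. P is now [[1, 4, 7], [2, 5], [3]].
Step i=6: Q has 6 at row 3, column 1; remove 3 from row 3 of P and reverse-bump: 3 enters row 2 and ejects 2; 2 enters row 1 and ejects 1. So w(6) = 1. P is now [[2, 4, 7], [3, 5]].
Step i=5: Q has 5 at row 2, column 2; remove 5 from row 2 of P and reverse-bump: 5 enters row 1 and ejects 4. So w(5) = 4. P is now [[2, 5, 7], [3]].
Step i=4: Q has 4 at row 1, column 3; remove that cell from P, ejecting 7. So w(4) = 7. P is now [[2, 5], [3]].
Step i=3: Q has 3 at row 1, column 2; remove that cell from P, ejecting 5. So w(3) = 5. P is now [[2], [3]].
Step i=2: Q has 2 at row 2, column 1; remove 3 from row 2 of P and reverse-bump: 3 enters row 1 and ejects 2. So w(2) = 2. P is now [[3]].
Step i=1: Q has 1 at row 1, column 1; remove that cell from P, ejecting 3. So w(1) = 3. P is now [].

So w = 3 2 5 7 4 1 6.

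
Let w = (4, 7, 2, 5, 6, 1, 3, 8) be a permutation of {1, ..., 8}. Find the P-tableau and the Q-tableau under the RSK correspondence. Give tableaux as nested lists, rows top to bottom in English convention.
P = [[1, 3, 6, 8], [2, 5], [4, 7]], Q = [[1, 2, 5, 8], [3, 4], [6, 7]]

Insert each entry of the permutation into P by Schensted row insertion, recording in Q the position of each new cell.

Insert 4: appended to row 1. P = [[4]], Q = [[1]].
Insert 7: appended to row 1. P = [[4, 7]], Q = [[1, 2]].
Insert 2: 2 bumps 4 from row 1; 4 starts row 2. P = [[2, 7], [4]], Q = [[1, 2], [3]].
Insert 5: 5 bumps 7 from row 1; 7 appends to row 2. P = [[2, 5], [4, 7]], Q = [[1, 2], [3, 4]].
Insert 6: appended to row 1. P = [[2, 5, 6], [4, 7]], Q = [[1, 2, 5], [3, 4]].
Insert 1: 1 bumps 2 from row 1; 2 bumps 4 from row 2; 4 starts row 3. P = [[1, 5, 6], [2, 7], [4]], Q = [[1, 2, 5], [3, 4], [6]].
Insert 3: 3 bumps 5 from row 1; 5 bumps 7 from row 2; 7 appends to row 3. P = [[1, 3, 6], [2, 5], [4, 7]], Q = [[1, 2, 5], [3, 4], [6, 7]].
Insert 8: appended to row 1. P = [[1, 3, 6, 8], [2, 5], [4, 7]], Q = [[1, 2, 5, 8], [3, 4], [6, 7]].

So P = [[1, 3, 6, 8], [2, 5], [4, 7]], Q = [[1, 2, 5, 8], [3, 4], [6, 7]].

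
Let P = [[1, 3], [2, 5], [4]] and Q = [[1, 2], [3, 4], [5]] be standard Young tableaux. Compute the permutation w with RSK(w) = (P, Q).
4 5 2 3 1

Reverse the RSK construction: for i from n down to 1, find the cell of Q containing i, remove the entry at that cell from P, and reverse-bump it up through P; the value ejected from row 1 is w(i).

Step i=5: Q has 5 at row 3, column 1; remove 4 from row 3 of P and reverse-bump: 4 enters row 2 and ejects 2; 2 enters row 1 and ejects 1. So w(5) = 1. P is now [[2, 3], [4, 5]].
Step i=4: Q has 4 at row 2, column 2; remove 5 from row 2 of P and reverse-bump: 5 enters row 1 and ejects 3. So w(4) = 3. P is now [[2, 5], [4]].
Step i=3: Q has 3 at row 2, column 1; remove 4 from row 2 of P and reverse-bump: 4 enters row 1 and ejects 2. So w(3) = 2. P is now [[4, 5]].
Step i=2: Q has 2 at row 1, column 2; remove that cell from P, ejecting 5. So w(2) = 5. P is now [[4]].
Step i=1: Q has 1 at row 1, column 1; remove that cell from P, ejecting 4. So w(1) = 4. P is now [].

So w = 4 5 2 3 1.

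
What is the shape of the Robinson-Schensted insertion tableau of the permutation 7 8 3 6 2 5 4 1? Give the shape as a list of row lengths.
[2, 2, 2, 1, 1]

Row-insert each entry into an empty tableau.

After inserting 7: P = [[7]].
After inserting 8: P = [[7, 8]].
After inserting 3: P = [[3, 8], [7]].
After inserting 6: P = [[3, 6], [7, 8]].
After inserting 2: P = [[2, 6], [3, 8], [7]].
After inserting 5: P = [[2, 5], [3, 6], [7, 8]].
After inserting 4: P = [[2, 4], [3, 5], [6, 8], [7]].
After inserting 1: P = [[1, 4], [2, 5], [3, 8], [6], [7]].

The final insertion tableau P = [[1, 4], [2, 5], [3, 8], [6], [7]] has shape [2, 2, 2, 1, 1].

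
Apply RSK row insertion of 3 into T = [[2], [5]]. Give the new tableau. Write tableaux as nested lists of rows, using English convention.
3 is larger than every entry of row 1, so it is appended to row 1. The new tableau is [[2, 3], [5]].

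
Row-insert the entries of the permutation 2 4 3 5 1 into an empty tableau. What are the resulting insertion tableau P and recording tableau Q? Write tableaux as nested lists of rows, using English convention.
Insert each entry of the permutation into P by Schensted row insertion, recording in Q the position of each new cell.

Insert 2: appended to row 1. P = [[2]], Q = [[1]].
Insert 4: appended to row 1. P = [[2, 4]], Q = [[1, 2]].
Insert 3: 3 bumps 4 from row 1; 4 starts row 2. P = [[2, 3], [4]], Q = [[1, 2], [3]].
Insert 5: appended to row 1. P = [[2, 3, 5], [4]], Q = [[1, 2, 4], [3]].
Insert 1: 1 bumps 2 from row 1; 2 bumps 4 from row 2; 4 starts row 3. P = [[1, 3, 5], [2], [4]], Q = [[1, 2, 4], [3], [5]].

So P = [[1, 3, 5], [2], [4]], Q = [[1, 2, 4], [3], [5]].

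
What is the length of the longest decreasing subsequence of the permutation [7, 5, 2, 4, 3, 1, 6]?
5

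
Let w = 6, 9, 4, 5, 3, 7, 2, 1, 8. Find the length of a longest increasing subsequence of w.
4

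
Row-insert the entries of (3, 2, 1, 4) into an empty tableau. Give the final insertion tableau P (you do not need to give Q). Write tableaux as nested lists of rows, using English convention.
P = [[1, 4], [2], [3]]

Insert 3: appended to row 1. P = [[3]].
Insert 2: 2 bumps 3 from row 1; 3 starts row 2. P = [[2], [3]].
Insert 1: 1 bumps 2 from row 1; 2 bumps 3 from row 2; 3 starts row 3. P = [[1], [2], [3]].
Insert 4: appended to row 1. P = [[1, 4], [2], [3]].

So P = [[1, 4], [2], [3]].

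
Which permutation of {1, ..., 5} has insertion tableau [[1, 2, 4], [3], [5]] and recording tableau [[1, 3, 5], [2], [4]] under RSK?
Reverse RSK: for i = n, n-1, ..., 1, locate i in Q, remove the corresponding corner cell from P, and reverse-bump its entry up through P; the value ejected from row 1 is w(i).

So w = 5 1 3 2 4.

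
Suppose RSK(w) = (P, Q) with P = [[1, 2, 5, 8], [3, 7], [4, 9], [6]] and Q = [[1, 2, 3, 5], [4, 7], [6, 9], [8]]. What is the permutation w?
Reverse the RSK construction: for i from n down to 1, find the cell of Q containing i, remove the entry at that cell from P, and reverse-bump it up through P; the value ejected from row 1 is w(i).

Step i=9: Q has 9 at row 3, column 2; remove 9 from row 3 of P and reverse-bump: 9 enters row 2 and ejects 7; 7 enters row 1 and ejects 5. So w(9) = 5. P is now [[1, 2, 7, 8], [3, 9], [4], [6]].
Step i=8: Q has 8 at row 4, column 1; remove 6 from row 4 of P and reverse-bump: 6 enters row 3 and ejects 4; 4 enters row 2 and ejects 3; 3 enters row 1 and ejects 2. So w(8) = 2. P is now [[1, 3, 7, 8], [4, 9], [6]].
Step i=7: Q has 7 at row 2, column 2; remove 9 from row 2 of P and reverse-bump: 9 enters row 1 and ejects 8. So w(7) = 8. P is now [[1, 3, 7, 9], [4], [6]].
Step i=6: Q has 6 at row 3, column 1; remove 6 from row 3 of P and reverse-bump: 6 enters row 2 and ejects 4; 4 enters row 1 and ejects 3. So w(6) = 3. P is now [[1, 4, 7, 9], [6]].
Step i=5: Q has 5 at row 1, column 4; remove that cell from P, ejecting 9. So w(5) = 9. P is now [[1, 4, 7], [6]].
Step i=4: Q has 4 at row 2, column 1; remove 6 from row 2 of P and reverse-bump: 6 enters row 1 and ejects 4. So w(4) = 4. P is now [[1, 6, 7]].
Step i=3: Q has 3 at row 1, column 3; remove that cell from P, ejecting 7. So w(3) = 7. P is now [[1, 6]].
Step i=2: Q has 2 at row 1, column 2; remove that cell from P, ejecting 6. So w(2) = 6. P is now [[1]].
Step i=1: Q has 1 at row 1, column 1; remove that cell from P, ejecting 1. So w(1) = 1. P is now [].

So w = 1 6 7 4 9 3 8 2 5.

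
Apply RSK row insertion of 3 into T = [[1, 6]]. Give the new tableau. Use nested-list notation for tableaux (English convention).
[[1, 3], [6]]

In row 1, 3 replaces 6 (the leftmost entry greater than 3); 6 is bumped to row 2. 6 starts a new row 2. The new tableau is [[1, 3], [6]].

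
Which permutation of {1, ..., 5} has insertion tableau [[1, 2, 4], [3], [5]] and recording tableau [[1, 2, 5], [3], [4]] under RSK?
1 5 3 2 4

Reverse RSK: for i = n, n-1, ..., 1, locate i in Q, remove the corresponding corner cell from P, and reverse-bump its entry up through P; the value ejected from row 1 is w(i).

So w = 1 5 3 2 4.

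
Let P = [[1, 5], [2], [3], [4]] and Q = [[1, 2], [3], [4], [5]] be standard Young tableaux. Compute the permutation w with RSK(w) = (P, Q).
4 5 3 2 1

Reverse the RSK construction: for i from n down to 1, find the cell of Q containing i, remove the entry at that cell from P, and reverse-bump it up through P; the value ejected from row 1 is w(i).

Step i=5: Q has 5 at row 4, column 1; remove 4 from row 4 of P and reverse-bump: 4 enters row 3 and ejects 3; 3 enters row 2 and ejects 2; 2 enters row 1 and ejects 1. So w(5) = 1. P is now [[2, 5], [3], [4]].
Step i=4: Q has 4 at row 3, column 1; remove 4 from row 3 of P and reverse-bump: 4 enters row 2 and ejects 3; 3 enters row 1 and ejects 2. So w(4) = 2. P is now [[3, 5], [4]].
Step i=3: Q has 3 at row 2, column 1; remove 4 from row 2 of P and reverse-bump: 4 enters row 1 and ejects 3. So w(3) = 3. P is now [[4, 5]].
Step i=2: Q has 2 at row 1, column 2; remove that cell from P, ejecting 5. So w(2) = 5. P is now [[4]].
Step i=1: Q has 1 at row 1, column 1; remove that cell from P, ejecting 4. So w(1) = 4. P is now [].

So w = 4 5 3 2 1.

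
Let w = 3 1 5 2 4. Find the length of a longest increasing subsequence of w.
3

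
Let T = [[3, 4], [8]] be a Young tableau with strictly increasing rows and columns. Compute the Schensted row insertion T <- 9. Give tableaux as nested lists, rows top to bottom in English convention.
9 is larger than every entry of row 1, so it is appended to row 1. The new tableau is [[3, 4, 9], [8]].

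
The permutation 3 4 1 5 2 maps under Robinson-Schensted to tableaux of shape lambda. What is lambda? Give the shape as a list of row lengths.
Row-insert each entry into an empty tableau.

After inserting 3: P = [[3]].
After inserting 4: P = [[3, 4]].
After inserting 1: P = [[1, 4], [3]].
After inserting 5: P = [[1, 4, 5], [3]].
After inserting 2: P = [[1, 2, 5], [3, 4]].

The final insertion tableau P = [[1, 2, 5], [3, 4]] has shape [3, 2].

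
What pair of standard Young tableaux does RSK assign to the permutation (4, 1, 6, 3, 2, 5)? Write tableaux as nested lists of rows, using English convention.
Insert each entry of the permutation into P by Schensted row insertion, recording in Q the position of each new cell.

Insert 4: appended to row 1. P = [[4]].
Insert 1: 1 bumps 4 from row 1; 4 starts row 2. P = [[1], [4]].
Insert 6: appended to row 1. P = [[1, 6], [4]].
Insert 3: 3 bumps 6 from row 1; 6 appends to row 2. P = [[1, 3], [4, 6]].
Insert 2: 2 bumps 3 from row 1; 3 bumps 4 from row 2; 4 starts row 3. P = [[1, 2], [3, 6], [4]].
Insert 5: appended to row 1. P = [[1, 2, 5], [3, 6], [4]].

So P = [[1, 2, 5], [3, 6], [4]], Q = [[1, 3, 6], [2, 4], [5]].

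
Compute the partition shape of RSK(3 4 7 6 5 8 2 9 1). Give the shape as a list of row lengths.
[5, 1, 1, 1, 1]

Row-insert each entry into an empty tableau.

After inserting 3: P = [[3]].
After inserting 4: P = [[3, 4]].
After inserting 7: P = [[3, 4, 7]].
After inserting 6: P = [[3, 4, 6], [7]].
After inserting 5: P = [[3, 4, 5], [6], [7]].
After inserting 8: P = [[3, 4, 5, 8], [6], [7]].
After inserting 2: P = [[2, 4, 5, 8], [3], [6], [7]].
After inserting 9: P = [[2, 4, 5, 8, 9], [3], [6], [7]].
After inserting 1: P = [[1, 4, 5, 8, 9], [2], [3], [6], [7]].

The final insertion tableau P = [[1, 4, 5, 8, 9], [2], [3], [6], [7]] has shape [5, 1, 1, 1, 1].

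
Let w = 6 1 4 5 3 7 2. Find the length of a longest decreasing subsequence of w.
4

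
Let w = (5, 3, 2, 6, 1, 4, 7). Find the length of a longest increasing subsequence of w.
3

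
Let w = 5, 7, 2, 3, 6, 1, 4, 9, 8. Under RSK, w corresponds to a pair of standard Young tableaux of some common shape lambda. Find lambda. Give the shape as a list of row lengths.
RSK row insertion gives P = [[1, 3, 4, 8], [2, 6, 9], [5, 7]], which has shape [4, 3, 2].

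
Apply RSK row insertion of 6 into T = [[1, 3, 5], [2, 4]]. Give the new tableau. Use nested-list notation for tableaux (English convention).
[[1, 3, 5, 6], [2, 4]]

6 is larger than every entry of row 1, so it is appended to row 1. The new tableau is [[1, 3, 5, 6], [2, 4]].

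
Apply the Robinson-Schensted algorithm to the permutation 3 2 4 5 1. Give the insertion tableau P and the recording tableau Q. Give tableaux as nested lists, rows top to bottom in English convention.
P = [[1, 4, 5], [2], [3]], Q = [[1, 3, 4], [2], [5]]

Insert each entry of the permutation into P by Schensted row insertion, recording in Q the position of each new cell.

Insert 3: appended to row 1. P = [[3]], Q = [[1]].
Insert 2: 2 bumps 3 from row 1; 3 starts row 2. P = [[2], [3]], Q = [[1], [2]].
Insert 4: appended to row 1. P = [[2, 4], [3]], Q = [[1, 3], [2]].
Insert 5: appended to row 1. P = [[2, 4, 5], [3]], Q = [[1, 3, 4], [2]].
Insert 1: 1 bumps 2 from row 1; 2 bumps 3 from row 2; 3 starts row 3. P = [[1, 4, 5], [2], [3]], Q = [[1, 3, 4], [2], [5]].

So P = [[1, 4, 5], [2], [3]], Q = [[1, 3, 4], [2], [5]].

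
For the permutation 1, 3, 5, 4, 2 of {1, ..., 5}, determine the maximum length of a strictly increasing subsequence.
3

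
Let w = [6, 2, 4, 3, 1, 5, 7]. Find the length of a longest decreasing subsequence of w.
4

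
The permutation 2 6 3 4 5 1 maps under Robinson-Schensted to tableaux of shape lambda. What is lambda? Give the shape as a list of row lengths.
[4, 1, 1]

RSK row insertion gives P = [[1, 3, 4, 5], [2], [6]], which has shape [4, 1, 1].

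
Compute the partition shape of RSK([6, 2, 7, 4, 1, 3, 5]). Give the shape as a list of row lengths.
[3, 2, 2]

Row-insert each entry into an empty tableau.

After inserting 6: P = [[6]].
After inserting 2: P = [[2], [6]].
After inserting 7: P = [[2, 7], [6]].
After inserting 4: P = [[2, 4], [6, 7]].
After inserting 1: P = [[1, 4], [2, 7], [6]].
After inserting 3: P = [[1, 3], [2, 4], [6, 7]].
After inserting 5: P = [[1, 3, 5], [2, 4], [6, 7]].

The final insertion tableau P = [[1, 3, 5], [2, 4], [6, 7]] has shape [3, 2, 2].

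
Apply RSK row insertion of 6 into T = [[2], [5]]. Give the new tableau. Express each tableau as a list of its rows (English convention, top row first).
[[2, 6], [5]]

6 is larger than every entry of row 1, so it is appended to row 1. The new tableau is [[2, 6], [5]].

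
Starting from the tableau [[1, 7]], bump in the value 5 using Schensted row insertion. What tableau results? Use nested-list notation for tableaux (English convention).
In row 1, 5 replaces 7 (the leftmost entry greater than 5); 7 is bumped to row 2. 7 starts a new row 2. The new tableau is [[1, 5], [7]].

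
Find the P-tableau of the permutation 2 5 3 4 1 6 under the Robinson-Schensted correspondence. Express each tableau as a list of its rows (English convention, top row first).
P = [[1, 3, 4, 6], [2], [5]]

After inserting 2: P = [[2]].
After inserting 5: P = [[2, 5]].
After inserting 3: P = [[2, 3], [5]].
After inserting 4: P = [[2, 3, 4], [5]].
After inserting 1: P = [[1, 3, 4], [2], [5]].
After inserting 6: P = [[1, 3, 4, 6], [2], [5]].

So P = [[1, 3, 4, 6], [2], [5]].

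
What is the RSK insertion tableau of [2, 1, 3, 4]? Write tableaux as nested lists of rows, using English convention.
P = [[1, 3, 4], [2]]

Insert 2: appended to row 1. P = [[2]].
Insert 1: 1 bumps 2 from row 1; 2 starts row 2. P = [[1], [2]].
Insert 3: appended to row 1. P = [[1, 3], [2]].
Insert 4: appended to row 1. P = [[1, 3, 4], [2]].

So P = [[1, 3, 4], [2]].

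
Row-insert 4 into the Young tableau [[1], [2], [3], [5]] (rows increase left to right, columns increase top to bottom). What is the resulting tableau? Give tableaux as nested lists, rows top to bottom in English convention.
[[1, 4], [2], [3], [5]]

4 is larger than every entry of row 1, so it is appended to row 1. The new tableau is [[1, 4], [2], [3], [5]].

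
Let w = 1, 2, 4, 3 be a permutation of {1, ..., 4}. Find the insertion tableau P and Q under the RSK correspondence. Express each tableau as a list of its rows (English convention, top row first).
Insert each entry of the permutation into P by Schensted row insertion, recording in Q the position of each new cell.

Insert 1: appended to row 1. P = [[1]].
Insert 2: appended to row 1. P = [[1, 2]].
Insert 4: appended to row 1. P = [[1, 2, 4]].
Insert 3: 3 bumps 4 from row 1; 4 starts row 2. P = [[1, 2, 3], [4]].

So P = [[1, 2, 3], [4]], Q = [[1, 2, 3], [4]].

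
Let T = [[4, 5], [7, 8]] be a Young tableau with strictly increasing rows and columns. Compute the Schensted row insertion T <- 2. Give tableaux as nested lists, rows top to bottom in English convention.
In row 1, 2 replaces 4 (the leftmost entry greater than 2); 4 is bumped to row 2. In row 2, 4 replaces 7 (the leftmost entry greater than 4); 7 is bumped to row 3. 7 starts a new row 3. The new tableau is [[2, 5], [4, 8], [7]].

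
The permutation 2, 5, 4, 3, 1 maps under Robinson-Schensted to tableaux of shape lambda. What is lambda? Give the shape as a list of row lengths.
RSK row insertion gives P = [[1, 3], [2], [4], [5]], which has shape [2, 1, 1, 1].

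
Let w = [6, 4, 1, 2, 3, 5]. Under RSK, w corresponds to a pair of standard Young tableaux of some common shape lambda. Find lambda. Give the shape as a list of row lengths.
Row-insert each entry into an empty tableau.

After inserting 6: P = [[6]].
After inserting 4: P = [[4], [6]].
After inserting 1: P = [[1], [4], [6]].
After inserting 2: P = [[1, 2], [4], [6]].
After inserting 3: P = [[1, 2, 3], [4], [6]].
After inserting 5: P = [[1, 2, 3, 5], [4], [6]].

The final insertion tableau P = [[1, 2, 3, 5], [4], [6]] has shape [4, 1, 1].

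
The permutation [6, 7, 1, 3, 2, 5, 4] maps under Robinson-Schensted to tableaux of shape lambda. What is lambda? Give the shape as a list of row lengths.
RSK row insertion gives P = [[1, 2, 4], [3, 5], [6, 7]], which has shape [3, 2, 2].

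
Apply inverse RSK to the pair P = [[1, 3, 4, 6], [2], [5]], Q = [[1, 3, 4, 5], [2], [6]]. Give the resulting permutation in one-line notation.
5 2 3 4 6 1

Reverse the RSK construction: for i from n down to 1, find the cell of Q containing i, remove the entry at that cell from P, and reverse-bump it up through P; the value ejected from row 1 is w(i).

Step i=6: Q has 6 at row 3, column 1; remove 5 from row 3 of P and reverse-bump: 5 enters row 2 and ejects 2; 2 enters row 1 and ejects 1. So w(6) = 1. P is now [[2, 3, 4, 6], [5]].
Step i=5: Q has 5 at row 1, column 4; remove that cell from P, ejecting 6. So w(5) = 6. P is now [[2, 3, 4], [5]].
Step i=4: Q has 4 at row 1, column 3; remove that cell from P, ejecting 4. So w(4) = 4. P is now [[2, 3], [5]].
Step i=3: Q has 3 at row 1, column 2; remove that cell from P, ejecting 3. So w(3) = 3. P is now [[2], [5]].
Step i=2: Q has 2 at row 2, column 1; remove 5 from row 2 of P and reverse-bump: 5 enters row 1 and ejects 2. So w(2) = 2. P is now [[5]].
Step i=1: Q has 1 at row 1, column 1; remove that cell from P, ejecting 5. So w(1) = 5. P is now [].

So w = 5 2 3 4 6 1.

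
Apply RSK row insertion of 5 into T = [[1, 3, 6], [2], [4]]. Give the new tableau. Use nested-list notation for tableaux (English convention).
[[1, 3, 5], [2, 6], [4]]

In row 1, 5 replaces 6 (the leftmost entry greater than 5); 6 is bumped to row 2. 6 is appended to row 2. The new tableau is [[1, 3, 5], [2, 6], [4]].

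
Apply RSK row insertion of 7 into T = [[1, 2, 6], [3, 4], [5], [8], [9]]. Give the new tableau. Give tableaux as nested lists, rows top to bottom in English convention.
7 is larger than every entry of row 1, so it is appended to row 1. The new tableau is [[1, 2, 6, 7], [3, 4], [5], [8], [9]].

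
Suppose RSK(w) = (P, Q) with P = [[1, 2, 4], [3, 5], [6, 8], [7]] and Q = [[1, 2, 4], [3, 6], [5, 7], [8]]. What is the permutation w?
1 7 3 8 2 6 5 4

Reverse the RSK construction: for i from n down to 1, find the cell of Q containing i, remove the entry at that cell from P, and reverse-bump it up through P; the value ejected from row 1 is w(i).

Step i=8: Q has 8 at row 4, column 1; remove 7 from row 4 of P and reverse-bump: 7 enters row 3 and ejects 6; 6 enters row 2 and ejects 5; 5 enters row 1 and ejects 4. So w(8) = 4. P is now [[1, 2, 5], [3, 6], [7, 8]].
Step i=7: Q has 7 at row 3, column 2; remove 8 from row 3 of P and reverse-bump: 8 enters row 2 and ejects 6; 6 enters row 1 and ejects 5. So w(7) = 5. P is now [[1, 2, 6], [3, 8], [7]].
Step i=6: Q has 6 at row 2, column 2; remove 8 from row 2 of P and reverse-bump: 8 enters row 1 and ejects 6. So w(6) = 6. P is now [[1, 2, 8], [3], [7]].
Step i=5: Q has 5 at row 3, column 1; remove 7 from row 3 of P and reverse-bump: 7 enters row 2 and ejects 3; 3 enters row 1 and ejects 2. So w(5) = 2. P is now [[1, 3, 8], [7]].
Step i=4: Q has 4 at row 1, column 3; remove that cell from P, ejecting 8. So w(4) = 8. P is now [[1, 3], [7]].
Step i=3: Q has 3 at row 2, column 1; remove 7 from row 2 of P and reverse-bump: 7 enters row 1 and ejects 3. So w(3) = 3. P is now [[1, 7]].
Step i=2: Q has 2 at row 1, column 2; remove that cell from P, ejecting 7. So w(2) = 7. P is now [[1]].
Step i=1: Q has 1 at row 1, column 1; remove that cell from P, ejecting 1. So w(1) = 1. P is now [].

So w = 1 7 3 8 2 6 5 4.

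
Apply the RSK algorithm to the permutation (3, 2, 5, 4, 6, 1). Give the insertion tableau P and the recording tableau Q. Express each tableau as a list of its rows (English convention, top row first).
P = [[1, 4, 6], [2, 5], [3]], Q = [[1, 3, 5], [2, 4], [6]]

Insert each entry of the permutation into P by Schensted row insertion, recording in Q the position of each new cell.

Insert 3: appended to row 1. P = [[3]].
Insert 2: 2 bumps 3 from row 1; 3 starts row 2. P = [[2], [3]].
Insert 5: appended to row 1. P = [[2, 5], [3]].
Insert 4: 4 bumps 5 from row 1; 5 appends to row 2. P = [[2, 4], [3, 5]].
Insert 6: appended to row 1. P = [[2, 4, 6], [3, 5]].
Insert 1: 1 bumps 2 from row 1; 2 bumps 3 from row 2; 3 starts row 3. P = [[1, 4, 6], [2, 5], [3]].

So P = [[1, 4, 6], [2, 5], [3]], Q = [[1, 3, 5], [2, 4], [6]].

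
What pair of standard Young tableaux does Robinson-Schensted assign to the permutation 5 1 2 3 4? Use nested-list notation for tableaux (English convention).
Insert each entry of the permutation into P by Schensted row insertion, recording in Q the position of each new cell.

After inserting 5: P = [[5]].
After inserting 1: P = [[1], [5]].
After inserting 2: P = [[1, 2], [5]].
After inserting 3: P = [[1, 2, 3], [5]].
After inserting 4: P = [[1, 2, 3, 4], [5]].

So P = [[1, 2, 3, 4], [5]], Q = [[1, 3, 4, 5], [2]].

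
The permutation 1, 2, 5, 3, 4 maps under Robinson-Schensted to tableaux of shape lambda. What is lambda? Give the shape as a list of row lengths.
Row-insert each entry into an empty tableau.

After inserting 1: P = [[1]].
After inserting 2: P = [[1, 2]].
After inserting 5: P = [[1, 2, 5]].
After inserting 3: P = [[1, 2, 3], [5]].
After inserting 4: P = [[1, 2, 3, 4], [5]].

The final insertion tableau P = [[1, 2, 3, 4], [5]] has shape [4, 1].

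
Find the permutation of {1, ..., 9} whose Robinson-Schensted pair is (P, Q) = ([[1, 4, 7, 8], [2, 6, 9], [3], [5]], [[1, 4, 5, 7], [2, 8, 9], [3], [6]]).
Reverse the RSK construction: for i from n down to 1, find the cell of Q containing i, remove the entry at that cell from P, and reverse-bump it up through P; the value ejected from row 1 is w(i).

Step i=9: Q has 9 at row 2, column 3; remove 9 from row 2 of P and reverse-bump: 9 enters row 1 and ejects 8. So w(9) = 8. P is now [[1, 4, 7, 9], [2, 6], [3], [5]].
Step i=8: Q has 8 at row 2, column 2; remove 6 from row 2 of P and reverse-bump: 6 enters row 1 and ejects 4. So w(8) = 4. P is now [[1, 6, 7, 9], [2], [3], [5]].
Step i=7: Q has 7 at row 1, column 4; remove that cell from P, ejecting 9. So w(7) = 9. P is now [[1, 6, 7], [2], [3], [5]].
Step i=6: Q has 6 at row 4, column 1; remove 5 from row 4 of P and reverse-bump: 5 enters row 3 and ejects 3; 3 enters row 2 and ejects 2; 2 enters row 1 and ejects 1. So w(6) = 1. P is now [[2, 6, 7], [3], [5]].
Step i=5: Q has 5 at row 1, column 3; remove that cell from P, ejecting 7. So w(5) = 7. P is now [[2, 6], [3], [5]].
Step i=4: Q has 4 at row 1, column 2; remove that cell from P, ejecting 6. So w(4) = 6. P is now [[2], [3], [5]].
Step i=3: Q has 3 at row 3, column 1; remove 5 from row 3 of P and reverse-bump: 5 enters row 2 and ejects 3; 3 enters row 1 and ejects 2. So w(3) = 2. P is now [[3], [5]].
Step i=2: Q has 2 at row 2, column 1; remove 5 from row 2 of P and reverse-bump: 5 enters row 1 and ejects 3. So w(2) = 3. P is now [[5]].
Step i=1: Q has 1 at row 1, column 1; remove that cell from P, ejecting 5. So w(1) = 5. P is now [].

So w = 5 3 2 6 7 1 9 4 8.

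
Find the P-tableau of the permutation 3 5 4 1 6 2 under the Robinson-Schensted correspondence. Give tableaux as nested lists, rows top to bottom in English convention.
P = [[1, 2, 6], [3, 4], [5]]

Insert 3: appended to row 1. P = [[3]].
Insert 5: appended to row 1. P = [[3, 5]].
Insert 4: 4 bumps 5 from row 1; 5 starts row 2. P = [[3, 4], [5]].
Insert 1: 1 bumps 3 from row 1; 3 bumps 5 from row 2; 5 starts row 3. P = [[1, 4], [3], [5]].
Insert 6: appended to row 1. P = [[1, 4, 6], [3], [5]].
Insert 2: 2 bumps 4 from row 1; 4 appends to row 2. P = [[1, 2, 6], [3, 4], [5]].

So P = [[1, 2, 6], [3, 4], [5]].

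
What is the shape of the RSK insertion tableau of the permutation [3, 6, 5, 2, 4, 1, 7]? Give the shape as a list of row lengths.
Row-insert each entry into an empty tableau.

After inserting 3: P = [[3]].
After inserting 6: P = [[3, 6]].
After inserting 5: P = [[3, 5], [6]].
After inserting 2: P = [[2, 5], [3], [6]].
After inserting 4: P = [[2, 4], [3, 5], [6]].
After inserting 1: P = [[1, 4], [2, 5], [3], [6]].
After inserting 7: P = [[1, 4, 7], [2, 5], [3], [6]].

The final insertion tableau P = [[1, 4, 7], [2, 5], [3], [6]] has shape [3, 2, 1, 1].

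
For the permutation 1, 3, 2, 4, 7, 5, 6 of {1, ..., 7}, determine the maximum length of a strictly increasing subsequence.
5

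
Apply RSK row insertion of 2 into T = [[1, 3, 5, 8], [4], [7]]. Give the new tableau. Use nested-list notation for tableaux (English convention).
[[1, 2, 5, 8], [3], [4], [7]]

In row 1, 2 replaces 3 (the leftmost entry greater than 2); 3 is bumped to row 2. In row 2, 3 replaces 4 (the leftmost entry greater than 3); 4 is bumped to row 3. In row 3, 4 replaces 7 (the leftmost entry greater than 4); 7 is bumped to row 4. 7 starts a new row 4. The new tableau is [[1, 2, 5, 8], [3], [4], [7]].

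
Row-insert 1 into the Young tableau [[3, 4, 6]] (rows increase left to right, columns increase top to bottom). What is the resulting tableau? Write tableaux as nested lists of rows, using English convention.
In row 1, 1 replaces 3 (the leftmost entry greater than 1); 3 is bumped to row 2. 3 starts a new row 2. The new tableau is [[1, 4, 6], [3]].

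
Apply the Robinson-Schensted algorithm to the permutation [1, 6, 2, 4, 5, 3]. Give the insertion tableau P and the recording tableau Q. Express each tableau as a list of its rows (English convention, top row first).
P = [[1, 2, 3, 5], [4], [6]], Q = [[1, 2, 4, 5], [3], [6]]

Insert each entry of the permutation into P by Schensted row insertion, recording in Q the position of each new cell.

After inserting 1: P = [[1]].
After inserting 6: P = [[1, 6]].
After inserting 2: P = [[1, 2], [6]].
After inserting 4: P = [[1, 2, 4], [6]].
After inserting 5: P = [[1, 2, 4, 5], [6]].
After inserting 3: P = [[1, 2, 3, 5], [4], [6]].

So P = [[1, 2, 3, 5], [4], [6]], Q = [[1, 2, 4, 5], [3], [6]].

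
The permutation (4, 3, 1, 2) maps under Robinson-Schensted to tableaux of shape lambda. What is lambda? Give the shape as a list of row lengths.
Row-insert each entry into an empty tableau.

After inserting 4: P = [[4]].
After inserting 3: P = [[3], [4]].
After inserting 1: P = [[1], [3], [4]].
After inserting 2: P = [[1, 2], [3], [4]].

The final insertion tableau P = [[1, 2], [3], [4]] has shape [2, 1, 1].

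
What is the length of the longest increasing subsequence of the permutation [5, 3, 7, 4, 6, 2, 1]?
3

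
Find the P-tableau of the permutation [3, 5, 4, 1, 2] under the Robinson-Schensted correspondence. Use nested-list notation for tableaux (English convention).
P = [[1, 2], [3, 4], [5]]

After inserting 3: P = [[3]].
After inserting 5: P = [[3, 5]].
After inserting 4: P = [[3, 4], [5]].
After inserting 1: P = [[1, 4], [3], [5]].
After inserting 2: P = [[1, 2], [3, 4], [5]].

So P = [[1, 2], [3, 4], [5]].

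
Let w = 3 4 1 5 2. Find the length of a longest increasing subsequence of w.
3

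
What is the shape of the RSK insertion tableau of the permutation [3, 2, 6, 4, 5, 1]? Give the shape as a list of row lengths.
Row-insert each entry into an empty tableau.

After inserting 3: P = [[3]].
After inserting 2: P = [[2], [3]].
After inserting 6: P = [[2, 6], [3]].
After inserting 4: P = [[2, 4], [3, 6]].
After inserting 5: P = [[2, 4, 5], [3, 6]].
After inserting 1: P = [[1, 4, 5], [2, 6], [3]].

The final insertion tableau P = [[1, 4, 5], [2, 6], [3]] has shape [3, 2, 1].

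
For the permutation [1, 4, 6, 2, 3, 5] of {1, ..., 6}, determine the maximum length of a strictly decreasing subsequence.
2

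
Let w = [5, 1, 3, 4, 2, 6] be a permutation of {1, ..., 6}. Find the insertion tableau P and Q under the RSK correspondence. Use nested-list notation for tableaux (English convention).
P = [[1, 2, 4, 6], [3], [5]], Q = [[1, 3, 4, 6], [2], [5]]

Insert each entry of the permutation into P by Schensted row insertion, recording in Q the position of each new cell.

Insert 5: appended to row 1. P = [[5]], Q = [[1]].
Insert 1: 1 bumps 5 from row 1; 5 starts row 2. P = [[1], [5]], Q = [[1], [2]].
Insert 3: appended to row 1. P = [[1, 3], [5]], Q = [[1, 3], [2]].
Insert 4: appended to row 1. P = [[1, 3, 4], [5]], Q = [[1, 3, 4], [2]].
Insert 2: 2 bumps 3 from row 1; 3 bumps 5 from row 2; 5 starts row 3. P = [[1, 2, 4], [3], [5]], Q = [[1, 3, 4], [2], [5]].
Insert 6: appended to row 1. P = [[1, 2, 4, 6], [3], [5]], Q = [[1, 3, 4, 6], [2], [5]].

So P = [[1, 2, 4, 6], [3], [5]], Q = [[1, 3, 4, 6], [2], [5]].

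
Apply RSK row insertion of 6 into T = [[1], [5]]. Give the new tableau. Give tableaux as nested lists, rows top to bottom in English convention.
[[1, 6], [5]]

6 is larger than every entry of row 1, so it is appended to row 1. The new tableau is [[1, 6], [5]].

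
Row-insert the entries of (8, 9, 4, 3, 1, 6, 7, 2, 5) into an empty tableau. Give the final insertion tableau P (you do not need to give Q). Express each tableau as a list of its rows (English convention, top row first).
P = [[1, 2, 5], [3, 6, 7], [4, 9], [8]]

After inserting 8: P = [[8]].
After inserting 9: P = [[8, 9]].
After inserting 4: P = [[4, 9], [8]].
After inserting 3: P = [[3, 9], [4], [8]].
After inserting 1: P = [[1, 9], [3], [4], [8]].
After inserting 6: P = [[1, 6], [3, 9], [4], [8]].
After inserting 7: P = [[1, 6, 7], [3, 9], [4], [8]].
After inserting 2: P = [[1, 2, 7], [3, 6], [4, 9], [8]].
After inserting 5: P = [[1, 2, 5], [3, 6, 7], [4, 9], [8]].

So P = [[1, 2, 5], [3, 6, 7], [4, 9], [8]].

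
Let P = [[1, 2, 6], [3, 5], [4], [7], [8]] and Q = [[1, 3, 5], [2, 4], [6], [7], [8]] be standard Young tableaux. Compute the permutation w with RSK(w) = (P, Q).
Reverse the RSK construction: for i from n down to 1, find the cell of Q containing i, remove the entry at that cell from P, and reverse-bump it up through P; the value ejected from row 1 is w(i).

Step i=8: Q has 8 at row 5, column 1; remove 8 from row 5 of P and reverse-bump: 8 enters row 4 and ejects 7; 7 enters row 3 and ejects 4; 4 enters row 2 and ejects 3; 3 enters row 1 and ejects 2. So w(8) = 2. P is now [[1, 3, 6], [4, 5], [7], [8]].
Step i=7: Q has 7 at row 4, column 1; remove 8 from row 4 of P and reverse-bump: 8 enters row 3 and ejects 7; 7 enters row 2 and ejects 5; 5 enters row 1 and ejects 3. So w(7) = 3. P is now [[1, 5, 6], [4, 7], [8]].
Step i=6: Q has 6 at row 3, column 1; remove 8 from row 3 of P and reverse-bump: 8 enters row 2 and ejects 7; 7 enters row 1 and ejects 6. So w(6) = 6. P is now [[1, 5, 7], [4, 8]].
Step i=5: Q has 5 at row 1, column 3; remove that cell from P, ejecting 7. So w(5) = 7. P is now [[1, 5], [4, 8]].
Step i=4: Q has 4 at row 2, column 2; remove 8 from row 2 of P and reverse-bump: 8 enters row 1 and ejects 5. So w(4) = 5. P is now [[1, 8], [4]].
Step i=3: Q has 3 at row 1, column 2; remove that cell from P, ejecting 8. So w(3) = 8. P is now [[1], [4]].
Step i=2: Q has 2 at row 2, column 1; remove 4 from row 2 of P and reverse-bump: 4 enters row 1 and ejects 1. So w(2) = 1. P is now [[4]].
Step i=1: Q has 1 at row 1, column 1; remove that cell from P, ejecting 4. So w(1) = 4. P is now [].

So w = 4 1 8 5 7 6 3 2.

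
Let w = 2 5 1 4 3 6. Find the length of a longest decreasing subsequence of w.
3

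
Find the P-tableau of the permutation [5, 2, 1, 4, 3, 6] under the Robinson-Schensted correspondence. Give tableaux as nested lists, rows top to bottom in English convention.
Insert 5: appended to row 1. P = [[5]].
Insert 2: 2 bumps 5 from row 1; 5 starts row 2. P = [[2], [5]].
Insert 1: 1 bumps 2 from row 1; 2 bumps 5 from row 2; 5 starts row 3. P = [[1], [2], [5]].
Insert 4: appended to row 1. P = [[1, 4], [2], [5]].
Insert 3: 3 bumps 4 from row 1; 4 appends to row 2. P = [[1, 3], [2, 4], [5]].
Insert 6: appended to row 1. P = [[1, 3, 6], [2, 4], [5]].

So P = [[1, 3, 6], [2, 4], [5]].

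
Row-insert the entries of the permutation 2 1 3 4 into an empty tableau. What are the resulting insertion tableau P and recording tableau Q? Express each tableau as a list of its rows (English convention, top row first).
Insert each entry of the permutation into P by Schensted row insertion, recording in Q the position of each new cell.

Insert 2: appended to row 1. P = [[2]].
Insert 1: 1 bumps 2 from row 1; 2 starts row 2. P = [[1], [2]].
Insert 3: appended to row 1. P = [[1, 3], [2]].
Insert 4: appended to row 1. P = [[1, 3, 4], [2]].

So P = [[1, 3, 4], [2]], Q = [[1, 3, 4], [2]].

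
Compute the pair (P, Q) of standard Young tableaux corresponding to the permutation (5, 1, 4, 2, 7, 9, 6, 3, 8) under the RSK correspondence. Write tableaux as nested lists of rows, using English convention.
Insert each entry of the permutation into P by Schensted row insertion, recording in Q the position of each new cell.

After inserting 5: P = [[5]].
After inserting 1: P = [[1], [5]].
After inserting 4: P = [[1, 4], [5]].
After inserting 2: P = [[1, 2], [4], [5]].
After inserting 7: P = [[1, 2, 7], [4], [5]].
After inserting 9: P = [[1, 2, 7, 9], [4], [5]].
After inserting 6: P = [[1, 2, 6, 9], [4, 7], [5]].
After inserting 3: P = [[1, 2, 3, 9], [4, 6], [5, 7]].
After inserting 8: P = [[1, 2, 3, 8], [4, 6, 9], [5, 7]].

So P = [[1, 2, 3, 8], [4, 6, 9], [5, 7]], Q = [[1, 3, 5, 6], [2, 7, 9], [4, 8]].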